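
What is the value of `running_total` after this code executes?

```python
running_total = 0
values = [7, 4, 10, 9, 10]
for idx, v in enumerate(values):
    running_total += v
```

Let's trace through this code step by step.

Initialize: running_total = 0
Initialize: values = [7, 4, 10, 9, 10]
Entering loop: for idx, v in enumerate(values):

After execution: running_total = 40
40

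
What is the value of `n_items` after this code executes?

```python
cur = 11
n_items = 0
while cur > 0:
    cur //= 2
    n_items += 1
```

Let's trace through this code step by step.

Initialize: cur = 11
Initialize: n_items = 0
Entering loop: while cur > 0:

After execution: n_items = 4
4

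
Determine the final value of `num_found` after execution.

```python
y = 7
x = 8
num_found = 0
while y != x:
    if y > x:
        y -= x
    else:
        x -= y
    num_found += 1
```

Let's trace through this code step by step.

Initialize: y = 7
Initialize: x = 8
Initialize: num_found = 0
Entering loop: while y != x:

After execution: num_found = 7
7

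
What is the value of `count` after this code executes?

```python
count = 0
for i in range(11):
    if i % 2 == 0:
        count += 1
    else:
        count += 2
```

Let's trace through this code step by step.

Initialize: count = 0
Entering loop: for i in range(11):

After execution: count = 16
16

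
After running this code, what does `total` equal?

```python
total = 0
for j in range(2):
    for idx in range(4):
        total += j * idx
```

Let's trace through this code step by step.

Initialize: total = 0
Entering loop: for j in range(2):

After execution: total = 6
6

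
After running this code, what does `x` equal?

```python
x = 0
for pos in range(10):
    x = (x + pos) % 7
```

Let's trace through this code step by step.

Initialize: x = 0
Entering loop: for pos in range(10):

After execution: x = 3
3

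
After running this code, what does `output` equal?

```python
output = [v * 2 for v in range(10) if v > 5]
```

Let's trace through this code step by step.

Initialize: output = [v * 2 for v in range(10) if v > 5]

After execution: output = [12, 14, 16, 18]
[12, 14, 16, 18]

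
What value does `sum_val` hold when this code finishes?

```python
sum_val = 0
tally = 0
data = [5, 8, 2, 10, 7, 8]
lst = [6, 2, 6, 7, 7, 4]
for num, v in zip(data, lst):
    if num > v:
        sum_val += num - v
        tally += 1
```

Let's trace through this code step by step.

Initialize: sum_val = 0
Initialize: tally = 0
Initialize: data = [5, 8, 2, 10, 7, 8]
Initialize: lst = [6, 2, 6, 7, 7, 4]
Entering loop: for num, v in zip(data, lst):

After execution: sum_val = 13
13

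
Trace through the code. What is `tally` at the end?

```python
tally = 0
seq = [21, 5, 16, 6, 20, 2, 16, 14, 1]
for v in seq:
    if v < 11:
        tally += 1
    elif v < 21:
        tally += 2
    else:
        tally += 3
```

Let's trace through this code step by step.

Initialize: tally = 0
Initialize: seq = [21, 5, 16, 6, 20, 2, 16, 14, 1]
Entering loop: for v in seq:

After execution: tally = 15
15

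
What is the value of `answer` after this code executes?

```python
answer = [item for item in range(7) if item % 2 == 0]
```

Let's trace through this code step by step.

Initialize: answer = [item for item in range(7) if item % 2 == 0]

After execution: answer = [0, 2, 4, 6]
[0, 2, 4, 6]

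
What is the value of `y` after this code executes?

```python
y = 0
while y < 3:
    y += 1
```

Let's trace through this code step by step.

Initialize: y = 0
Entering loop: while y < 3:

After execution: y = 3
3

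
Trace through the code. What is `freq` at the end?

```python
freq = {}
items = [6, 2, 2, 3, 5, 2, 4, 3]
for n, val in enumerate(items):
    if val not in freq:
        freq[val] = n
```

Let's trace through this code step by step.

Initialize: freq = {}
Initialize: items = [6, 2, 2, 3, 5, 2, 4, 3]
Entering loop: for n, val in enumerate(items):

After execution: freq = {6: 0, 2: 1, 3: 3, 5: 4, 4: 6}
{6: 0, 2: 1, 3: 3, 5: 4, 4: 6}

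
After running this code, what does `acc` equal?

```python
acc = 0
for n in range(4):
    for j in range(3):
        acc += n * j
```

Let's trace through this code step by step.

Initialize: acc = 0
Entering loop: for n in range(4):

After execution: acc = 18
18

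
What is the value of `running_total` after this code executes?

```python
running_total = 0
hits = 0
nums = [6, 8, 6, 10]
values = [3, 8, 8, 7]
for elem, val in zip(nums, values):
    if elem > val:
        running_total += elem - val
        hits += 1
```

Let's trace through this code step by step.

Initialize: running_total = 0
Initialize: hits = 0
Initialize: nums = [6, 8, 6, 10]
Initialize: values = [3, 8, 8, 7]
Entering loop: for elem, val in zip(nums, values):

After execution: running_total = 6
6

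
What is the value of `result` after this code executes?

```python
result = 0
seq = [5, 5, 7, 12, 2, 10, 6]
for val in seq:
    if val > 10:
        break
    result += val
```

Let's trace through this code step by step.

Initialize: result = 0
Initialize: seq = [5, 5, 7, 12, 2, 10, 6]
Entering loop: for val in seq:

After execution: result = 17
17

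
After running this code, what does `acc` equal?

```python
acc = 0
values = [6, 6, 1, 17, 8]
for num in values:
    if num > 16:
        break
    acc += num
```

Let's trace through this code step by step.

Initialize: acc = 0
Initialize: values = [6, 6, 1, 17, 8]
Entering loop: for num in values:

After execution: acc = 13
13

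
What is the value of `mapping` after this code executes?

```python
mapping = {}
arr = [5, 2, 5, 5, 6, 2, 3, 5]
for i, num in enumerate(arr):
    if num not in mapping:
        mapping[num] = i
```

Let's trace through this code step by step.

Initialize: mapping = {}
Initialize: arr = [5, 2, 5, 5, 6, 2, 3, 5]
Entering loop: for i, num in enumerate(arr):

After execution: mapping = {5: 0, 2: 1, 6: 4, 3: 6}
{5: 0, 2: 1, 6: 4, 3: 6}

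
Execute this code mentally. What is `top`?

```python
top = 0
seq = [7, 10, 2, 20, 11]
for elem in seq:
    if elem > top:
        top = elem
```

Let's trace through this code step by step.

Initialize: top = 0
Initialize: seq = [7, 10, 2, 20, 11]
Entering loop: for elem in seq:

After execution: top = 20
20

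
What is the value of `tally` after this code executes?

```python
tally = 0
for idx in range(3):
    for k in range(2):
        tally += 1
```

Let's trace through this code step by step.

Initialize: tally = 0
Entering loop: for idx in range(3):

After execution: tally = 6
6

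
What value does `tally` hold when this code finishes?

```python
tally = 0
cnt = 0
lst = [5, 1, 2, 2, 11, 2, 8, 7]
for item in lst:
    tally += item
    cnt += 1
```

Let's trace through this code step by step.

Initialize: tally = 0
Initialize: cnt = 0
Initialize: lst = [5, 1, 2, 2, 11, 2, 8, 7]
Entering loop: for item in lst:

After execution: tally = 38
38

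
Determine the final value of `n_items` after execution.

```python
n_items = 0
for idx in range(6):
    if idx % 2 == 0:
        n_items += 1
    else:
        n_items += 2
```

Let's trace through this code step by step.

Initialize: n_items = 0
Entering loop: for idx in range(6):

After execution: n_items = 9
9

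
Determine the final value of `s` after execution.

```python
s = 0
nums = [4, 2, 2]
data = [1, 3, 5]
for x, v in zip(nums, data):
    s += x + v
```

Let's trace through this code step by step.

Initialize: s = 0
Initialize: nums = [4, 2, 2]
Initialize: data = [1, 3, 5]
Entering loop: for x, v in zip(nums, data):

After execution: s = 17
17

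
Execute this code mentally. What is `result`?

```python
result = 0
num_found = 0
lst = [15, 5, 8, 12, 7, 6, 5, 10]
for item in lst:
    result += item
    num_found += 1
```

Let's trace through this code step by step.

Initialize: result = 0
Initialize: num_found = 0
Initialize: lst = [15, 5, 8, 12, 7, 6, 5, 10]
Entering loop: for item in lst:

After execution: result = 68
68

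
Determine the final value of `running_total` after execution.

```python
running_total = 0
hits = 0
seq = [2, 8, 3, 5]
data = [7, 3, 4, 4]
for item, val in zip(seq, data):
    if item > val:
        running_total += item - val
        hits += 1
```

Let's trace through this code step by step.

Initialize: running_total = 0
Initialize: hits = 0
Initialize: seq = [2, 8, 3, 5]
Initialize: data = [7, 3, 4, 4]
Entering loop: for item, val in zip(seq, data):

After execution: running_total = 6
6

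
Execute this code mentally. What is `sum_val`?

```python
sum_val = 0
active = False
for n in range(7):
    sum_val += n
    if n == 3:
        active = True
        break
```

Let's trace through this code step by step.

Initialize: sum_val = 0
Initialize: active = False
Entering loop: for n in range(7):

After execution: sum_val = 6
6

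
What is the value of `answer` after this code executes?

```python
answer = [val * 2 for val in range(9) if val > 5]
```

Let's trace through this code step by step.

Initialize: answer = [val * 2 for val in range(9) if val > 5]

After execution: answer = [12, 14, 16]
[12, 14, 16]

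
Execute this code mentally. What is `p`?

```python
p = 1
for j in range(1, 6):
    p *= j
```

Let's trace through this code step by step.

Initialize: p = 1
Entering loop: for j in range(1, 6):

After execution: p = 120
120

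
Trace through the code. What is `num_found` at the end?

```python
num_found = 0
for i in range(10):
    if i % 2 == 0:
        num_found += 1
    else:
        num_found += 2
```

Let's trace through this code step by step.

Initialize: num_found = 0
Entering loop: for i in range(10):

After execution: num_found = 15
15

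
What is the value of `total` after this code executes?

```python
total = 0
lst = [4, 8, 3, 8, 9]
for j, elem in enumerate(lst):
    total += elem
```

Let's trace through this code step by step.

Initialize: total = 0
Initialize: lst = [4, 8, 3, 8, 9]
Entering loop: for j, elem in enumerate(lst):

After execution: total = 32
32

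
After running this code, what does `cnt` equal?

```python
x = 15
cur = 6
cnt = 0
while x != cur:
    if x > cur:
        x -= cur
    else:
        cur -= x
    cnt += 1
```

Let's trace through this code step by step.

Initialize: x = 15
Initialize: cur = 6
Initialize: cnt = 0
Entering loop: while x != cur:

After execution: cnt = 3
3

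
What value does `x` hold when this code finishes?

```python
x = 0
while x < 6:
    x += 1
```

Let's trace through this code step by step.

Initialize: x = 0
Entering loop: while x < 6:

After execution: x = 6
6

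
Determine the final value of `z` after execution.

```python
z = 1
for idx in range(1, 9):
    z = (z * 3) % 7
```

Let's trace through this code step by step.

Initialize: z = 1
Entering loop: for idx in range(1, 9):

After execution: z = 2
2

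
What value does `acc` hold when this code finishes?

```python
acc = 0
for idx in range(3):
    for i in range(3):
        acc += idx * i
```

Let's trace through this code step by step.

Initialize: acc = 0
Entering loop: for idx in range(3):

After execution: acc = 9
9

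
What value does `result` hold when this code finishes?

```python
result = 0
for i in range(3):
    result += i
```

Let's trace through this code step by step.

Initialize: result = 0
Entering loop: for i in range(3):

After execution: result = 3
3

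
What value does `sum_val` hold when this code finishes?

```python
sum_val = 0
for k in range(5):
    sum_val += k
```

Let's trace through this code step by step.

Initialize: sum_val = 0
Entering loop: for k in range(5):

After execution: sum_val = 10
10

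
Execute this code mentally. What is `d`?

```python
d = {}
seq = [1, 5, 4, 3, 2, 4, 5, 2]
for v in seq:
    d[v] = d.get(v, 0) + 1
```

Let's trace through this code step by step.

Initialize: d = {}
Initialize: seq = [1, 5, 4, 3, 2, 4, 5, 2]
Entering loop: for v in seq:

After execution: d = {1: 1, 5: 2, 4: 2, 3: 1, 2: 2}
{1: 1, 5: 2, 4: 2, 3: 1, 2: 2}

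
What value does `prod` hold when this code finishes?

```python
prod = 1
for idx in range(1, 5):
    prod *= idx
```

Let's trace through this code step by step.

Initialize: prod = 1
Entering loop: for idx in range(1, 5):

After execution: prod = 24
24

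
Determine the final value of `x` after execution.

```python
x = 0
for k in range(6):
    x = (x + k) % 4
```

Let's trace through this code step by step.

Initialize: x = 0
Entering loop: for k in range(6):

After execution: x = 3
3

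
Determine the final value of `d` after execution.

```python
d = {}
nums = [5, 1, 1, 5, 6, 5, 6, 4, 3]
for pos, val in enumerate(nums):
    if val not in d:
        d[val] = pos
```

Let's trace through this code step by step.

Initialize: d = {}
Initialize: nums = [5, 1, 1, 5, 6, 5, 6, 4, 3]
Entering loop: for pos, val in enumerate(nums):

After execution: d = {5: 0, 1: 1, 6: 4, 4: 7, 3: 8}
{5: 0, 1: 1, 6: 4, 4: 7, 3: 8}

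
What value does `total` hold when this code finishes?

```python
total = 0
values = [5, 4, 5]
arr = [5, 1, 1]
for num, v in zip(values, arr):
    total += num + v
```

Let's trace through this code step by step.

Initialize: total = 0
Initialize: values = [5, 4, 5]
Initialize: arr = [5, 1, 1]
Entering loop: for num, v in zip(values, arr):

After execution: total = 21
21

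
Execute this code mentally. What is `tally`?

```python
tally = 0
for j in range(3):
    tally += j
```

Let's trace through this code step by step.

Initialize: tally = 0
Entering loop: for j in range(3):

After execution: tally = 3
3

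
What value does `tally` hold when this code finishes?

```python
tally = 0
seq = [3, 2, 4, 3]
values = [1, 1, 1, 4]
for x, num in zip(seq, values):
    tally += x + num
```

Let's trace through this code step by step.

Initialize: tally = 0
Initialize: seq = [3, 2, 4, 3]
Initialize: values = [1, 1, 1, 4]
Entering loop: for x, num in zip(seq, values):

After execution: tally = 19
19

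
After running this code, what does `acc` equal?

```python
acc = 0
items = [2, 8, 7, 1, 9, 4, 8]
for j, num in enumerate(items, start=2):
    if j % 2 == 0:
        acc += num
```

Let's trace through this code step by step.

Initialize: acc = 0
Initialize: items = [2, 8, 7, 1, 9, 4, 8]
Entering loop: for j, num in enumerate(items, start=2):

After execution: acc = 26
26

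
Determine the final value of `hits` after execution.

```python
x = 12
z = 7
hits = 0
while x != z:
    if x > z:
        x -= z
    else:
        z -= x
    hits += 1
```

Let's trace through this code step by step.

Initialize: x = 12
Initialize: z = 7
Initialize: hits = 0
Entering loop: while x != z:

After execution: hits = 5
5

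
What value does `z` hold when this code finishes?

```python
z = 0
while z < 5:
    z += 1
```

Let's trace through this code step by step.

Initialize: z = 0
Entering loop: while z < 5:

After execution: z = 5
5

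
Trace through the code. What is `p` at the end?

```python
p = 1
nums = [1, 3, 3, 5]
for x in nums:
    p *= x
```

Let's trace through this code step by step.

Initialize: p = 1
Initialize: nums = [1, 3, 3, 5]
Entering loop: for x in nums:

After execution: p = 45
45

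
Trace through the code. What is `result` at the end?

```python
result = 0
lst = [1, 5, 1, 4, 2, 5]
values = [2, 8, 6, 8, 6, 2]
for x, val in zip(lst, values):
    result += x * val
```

Let's trace through this code step by step.

Initialize: result = 0
Initialize: lst = [1, 5, 1, 4, 2, 5]
Initialize: values = [2, 8, 6, 8, 6, 2]
Entering loop: for x, val in zip(lst, values):

After execution: result = 102
102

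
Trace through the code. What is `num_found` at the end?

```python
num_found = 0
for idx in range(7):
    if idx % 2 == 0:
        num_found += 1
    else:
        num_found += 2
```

Let's trace through this code step by step.

Initialize: num_found = 0
Entering loop: for idx in range(7):

After execution: num_found = 10
10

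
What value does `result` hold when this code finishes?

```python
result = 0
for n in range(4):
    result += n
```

Let's trace through this code step by step.

Initialize: result = 0
Entering loop: for n in range(4):

After execution: result = 6
6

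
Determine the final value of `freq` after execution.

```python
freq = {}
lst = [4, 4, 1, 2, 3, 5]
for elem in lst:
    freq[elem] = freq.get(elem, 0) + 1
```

Let's trace through this code step by step.

Initialize: freq = {}
Initialize: lst = [4, 4, 1, 2, 3, 5]
Entering loop: for elem in lst:

After execution: freq = {4: 2, 1: 1, 2: 1, 3: 1, 5: 1}
{4: 2, 1: 1, 2: 1, 3: 1, 5: 1}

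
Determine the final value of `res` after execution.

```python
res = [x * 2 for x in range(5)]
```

Let's trace through this code step by step.

Initialize: res = [x * 2 for x in range(5)]

After execution: res = [0, 2, 4, 6, 8]
[0, 2, 4, 6, 8]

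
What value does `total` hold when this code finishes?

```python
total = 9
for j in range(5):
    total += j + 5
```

Let's trace through this code step by step.

Initialize: total = 9
Entering loop: for j in range(5):

After execution: total = 44
44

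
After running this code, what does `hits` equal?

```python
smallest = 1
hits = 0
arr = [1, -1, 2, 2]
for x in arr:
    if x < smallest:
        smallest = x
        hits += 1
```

Let's trace through this code step by step.

Initialize: smallest = 1
Initialize: hits = 0
Initialize: arr = [1, -1, 2, 2]
Entering loop: for x in arr:

After execution: hits = 1
1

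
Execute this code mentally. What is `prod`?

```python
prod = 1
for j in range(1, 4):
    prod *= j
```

Let's trace through this code step by step.

Initialize: prod = 1
Entering loop: for j in range(1, 4):

After execution: prod = 6
6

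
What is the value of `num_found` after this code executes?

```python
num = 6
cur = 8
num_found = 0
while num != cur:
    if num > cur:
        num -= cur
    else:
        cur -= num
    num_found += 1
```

Let's trace through this code step by step.

Initialize: num = 6
Initialize: cur = 8
Initialize: num_found = 0
Entering loop: while num != cur:

After execution: num_found = 3
3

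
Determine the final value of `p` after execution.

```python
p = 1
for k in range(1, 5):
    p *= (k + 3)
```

Let's trace through this code step by step.

Initialize: p = 1
Entering loop: for k in range(1, 5):

After execution: p = 840
840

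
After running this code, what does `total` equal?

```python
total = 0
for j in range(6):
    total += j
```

Let's trace through this code step by step.

Initialize: total = 0
Entering loop: for j in range(6):

After execution: total = 15
15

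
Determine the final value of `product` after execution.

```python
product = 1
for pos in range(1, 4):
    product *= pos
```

Let's trace through this code step by step.

Initialize: product = 1
Entering loop: for pos in range(1, 4):

After execution: product = 6
6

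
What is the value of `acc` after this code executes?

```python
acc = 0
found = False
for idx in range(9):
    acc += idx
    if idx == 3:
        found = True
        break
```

Let's trace through this code step by step.

Initialize: acc = 0
Initialize: found = False
Entering loop: for idx in range(9):

After execution: acc = 6
6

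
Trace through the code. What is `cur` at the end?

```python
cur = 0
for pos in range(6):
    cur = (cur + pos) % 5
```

Let's trace through this code step by step.

Initialize: cur = 0
Entering loop: for pos in range(6):

After execution: cur = 0
0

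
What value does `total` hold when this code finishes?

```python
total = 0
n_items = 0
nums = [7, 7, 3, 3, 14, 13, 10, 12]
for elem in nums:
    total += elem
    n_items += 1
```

Let's trace through this code step by step.

Initialize: total = 0
Initialize: n_items = 0
Initialize: nums = [7, 7, 3, 3, 14, 13, 10, 12]
Entering loop: for elem in nums:

After execution: total = 69
69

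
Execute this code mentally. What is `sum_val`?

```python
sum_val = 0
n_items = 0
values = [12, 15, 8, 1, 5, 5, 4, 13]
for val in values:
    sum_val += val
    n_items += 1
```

Let's trace through this code step by step.

Initialize: sum_val = 0
Initialize: n_items = 0
Initialize: values = [12, 15, 8, 1, 5, 5, 4, 13]
Entering loop: for val in values:

After execution: sum_val = 63
63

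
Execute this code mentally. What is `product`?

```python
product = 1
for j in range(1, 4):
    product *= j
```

Let's trace through this code step by step.

Initialize: product = 1
Entering loop: for j in range(1, 4):

After execution: product = 6
6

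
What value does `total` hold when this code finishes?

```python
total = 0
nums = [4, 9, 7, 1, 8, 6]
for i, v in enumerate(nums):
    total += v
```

Let's trace through this code step by step.

Initialize: total = 0
Initialize: nums = [4, 9, 7, 1, 8, 6]
Entering loop: for i, v in enumerate(nums):

After execution: total = 35
35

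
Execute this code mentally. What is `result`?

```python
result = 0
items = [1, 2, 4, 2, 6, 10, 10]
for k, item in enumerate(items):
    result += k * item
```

Let's trace through this code step by step.

Initialize: result = 0
Initialize: items = [1, 2, 4, 2, 6, 10, 10]
Entering loop: for k, item in enumerate(items):

After execution: result = 150
150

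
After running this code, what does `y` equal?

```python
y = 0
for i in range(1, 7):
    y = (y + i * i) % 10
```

Let's trace through this code step by step.

Initialize: y = 0
Entering loop: for i in range(1, 7):

After execution: y = 1
1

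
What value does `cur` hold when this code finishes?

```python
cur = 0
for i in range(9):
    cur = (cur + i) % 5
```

Let's trace through this code step by step.

Initialize: cur = 0
Entering loop: for i in range(9):

After execution: cur = 1
1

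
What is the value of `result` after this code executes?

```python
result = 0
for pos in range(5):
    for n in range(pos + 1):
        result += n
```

Let's trace through this code step by step.

Initialize: result = 0
Entering loop: for pos in range(5):

After execution: result = 20
20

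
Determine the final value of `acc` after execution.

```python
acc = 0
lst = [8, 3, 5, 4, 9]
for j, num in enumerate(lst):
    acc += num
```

Let's trace through this code step by step.

Initialize: acc = 0
Initialize: lst = [8, 3, 5, 4, 9]
Entering loop: for j, num in enumerate(lst):

After execution: acc = 29
29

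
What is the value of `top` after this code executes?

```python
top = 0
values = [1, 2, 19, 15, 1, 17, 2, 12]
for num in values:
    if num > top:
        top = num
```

Let's trace through this code step by step.

Initialize: top = 0
Initialize: values = [1, 2, 19, 15, 1, 17, 2, 12]
Entering loop: for num in values:

After execution: top = 19
19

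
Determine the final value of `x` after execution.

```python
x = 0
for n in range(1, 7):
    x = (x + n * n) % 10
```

Let's trace through this code step by step.

Initialize: x = 0
Entering loop: for n in range(1, 7):

After execution: x = 1
1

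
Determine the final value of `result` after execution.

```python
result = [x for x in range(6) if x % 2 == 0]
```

Let's trace through this code step by step.

Initialize: result = [x for x in range(6) if x % 2 == 0]

After execution: result = [0, 2, 4]
[0, 2, 4]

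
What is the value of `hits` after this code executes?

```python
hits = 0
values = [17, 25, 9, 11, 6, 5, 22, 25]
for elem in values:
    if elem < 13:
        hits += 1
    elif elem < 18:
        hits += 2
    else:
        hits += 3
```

Let's trace through this code step by step.

Initialize: hits = 0
Initialize: values = [17, 25, 9, 11, 6, 5, 22, 25]
Entering loop: for elem in values:

After execution: hits = 15
15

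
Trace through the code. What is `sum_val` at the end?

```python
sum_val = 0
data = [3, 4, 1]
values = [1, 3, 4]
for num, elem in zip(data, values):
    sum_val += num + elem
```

Let's trace through this code step by step.

Initialize: sum_val = 0
Initialize: data = [3, 4, 1]
Initialize: values = [1, 3, 4]
Entering loop: for num, elem in zip(data, values):

After execution: sum_val = 16
16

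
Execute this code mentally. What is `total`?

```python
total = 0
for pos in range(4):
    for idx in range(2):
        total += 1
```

Let's trace through this code step by step.

Initialize: total = 0
Entering loop: for pos in range(4):

After execution: total = 8
8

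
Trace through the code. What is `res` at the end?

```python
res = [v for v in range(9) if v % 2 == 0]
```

Let's trace through this code step by step.

Initialize: res = [v for v in range(9) if v % 2 == 0]

After execution: res = [0, 2, 4, 6, 8]
[0, 2, 4, 6, 8]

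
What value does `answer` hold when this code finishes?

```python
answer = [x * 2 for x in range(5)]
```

Let's trace through this code step by step.

Initialize: answer = [x * 2 for x in range(5)]

After execution: answer = [0, 2, 4, 6, 8]
[0, 2, 4, 6, 8]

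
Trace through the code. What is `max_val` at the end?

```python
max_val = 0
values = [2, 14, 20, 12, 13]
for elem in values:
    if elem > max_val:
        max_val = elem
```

Let's trace through this code step by step.

Initialize: max_val = 0
Initialize: values = [2, 14, 20, 12, 13]
Entering loop: for elem in values:

After execution: max_val = 20
20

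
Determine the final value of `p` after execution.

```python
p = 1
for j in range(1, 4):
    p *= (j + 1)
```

Let's trace through this code step by step.

Initialize: p = 1
Entering loop: for j in range(1, 4):

After execution: p = 24
24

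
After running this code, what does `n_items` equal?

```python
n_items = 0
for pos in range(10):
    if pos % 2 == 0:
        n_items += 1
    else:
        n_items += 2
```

Let's trace through this code step by step.

Initialize: n_items = 0
Entering loop: for pos in range(10):

After execution: n_items = 15
15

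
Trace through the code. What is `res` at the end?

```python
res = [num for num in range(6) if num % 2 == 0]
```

Let's trace through this code step by step.

Initialize: res = [num for num in range(6) if num % 2 == 0]

After execution: res = [0, 2, 4]
[0, 2, 4]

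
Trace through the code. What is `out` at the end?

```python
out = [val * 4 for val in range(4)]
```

Let's trace through this code step by step.

Initialize: out = [val * 4 for val in range(4)]

After execution: out = [0, 4, 8, 12]
[0, 4, 8, 12]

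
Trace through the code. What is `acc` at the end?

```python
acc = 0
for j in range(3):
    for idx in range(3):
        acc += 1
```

Let's trace through this code step by step.

Initialize: acc = 0
Entering loop: for j in range(3):

After execution: acc = 9
9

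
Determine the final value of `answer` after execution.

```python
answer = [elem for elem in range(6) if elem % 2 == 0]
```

Let's trace through this code step by step.

Initialize: answer = [elem for elem in range(6) if elem % 2 == 0]

After execution: answer = [0, 2, 4]
[0, 2, 4]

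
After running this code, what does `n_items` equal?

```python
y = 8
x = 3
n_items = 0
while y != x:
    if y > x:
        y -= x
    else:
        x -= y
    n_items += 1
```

Let's trace through this code step by step.

Initialize: y = 8
Initialize: x = 3
Initialize: n_items = 0
Entering loop: while y != x:

After execution: n_items = 4
4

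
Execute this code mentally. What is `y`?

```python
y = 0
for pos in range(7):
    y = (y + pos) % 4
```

Let's trace through this code step by step.

Initialize: y = 0
Entering loop: for pos in range(7):

After execution: y = 1
1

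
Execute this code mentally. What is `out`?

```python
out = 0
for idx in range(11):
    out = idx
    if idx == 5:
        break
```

Let's trace through this code step by step.

Initialize: out = 0
Entering loop: for idx in range(11):

After execution: out = 5
5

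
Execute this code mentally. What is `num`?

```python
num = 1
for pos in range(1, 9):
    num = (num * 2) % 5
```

Let's trace through this code step by step.

Initialize: num = 1
Entering loop: for pos in range(1, 9):

After execution: num = 1
1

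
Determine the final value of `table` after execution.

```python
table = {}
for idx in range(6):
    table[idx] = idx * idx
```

Let's trace through this code step by step.

Initialize: table = {}
Entering loop: for idx in range(6):

After execution: table = {0: 0, 1: 1, 2: 4, 3: 9, 4: 16, 5: 25}
{0: 0, 1: 1, 2: 4, 3: 9, 4: 16, 5: 25}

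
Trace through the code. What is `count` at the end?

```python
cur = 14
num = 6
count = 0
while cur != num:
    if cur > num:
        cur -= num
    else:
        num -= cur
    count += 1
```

Let's trace through this code step by step.

Initialize: cur = 14
Initialize: num = 6
Initialize: count = 0
Entering loop: while cur != num:

After execution: count = 4
4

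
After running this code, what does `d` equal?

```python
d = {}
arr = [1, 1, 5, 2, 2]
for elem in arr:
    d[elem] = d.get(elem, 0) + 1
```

Let's trace through this code step by step.

Initialize: d = {}
Initialize: arr = [1, 1, 5, 2, 2]
Entering loop: for elem in arr:

After execution: d = {1: 2, 5: 1, 2: 2}
{1: 2, 5: 1, 2: 2}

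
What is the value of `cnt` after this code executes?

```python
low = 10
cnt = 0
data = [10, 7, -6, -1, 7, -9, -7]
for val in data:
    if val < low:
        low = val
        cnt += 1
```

Let's trace through this code step by step.

Initialize: low = 10
Initialize: cnt = 0
Initialize: data = [10, 7, -6, -1, 7, -9, -7]
Entering loop: for val in data:

After execution: cnt = 3
3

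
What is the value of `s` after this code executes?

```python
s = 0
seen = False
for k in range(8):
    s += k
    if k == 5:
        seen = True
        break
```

Let's trace through this code step by step.

Initialize: s = 0
Initialize: seen = False
Entering loop: for k in range(8):

After execution: s = 15
15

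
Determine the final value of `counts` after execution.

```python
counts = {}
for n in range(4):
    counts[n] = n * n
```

Let's trace through this code step by step.

Initialize: counts = {}
Entering loop: for n in range(4):

After execution: counts = {0: 0, 1: 1, 2: 4, 3: 9}
{0: 0, 1: 1, 2: 4, 3: 9}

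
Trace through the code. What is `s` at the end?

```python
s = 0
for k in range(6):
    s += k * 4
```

Let's trace through this code step by step.

Initialize: s = 0
Entering loop: for k in range(6):

After execution: s = 60
60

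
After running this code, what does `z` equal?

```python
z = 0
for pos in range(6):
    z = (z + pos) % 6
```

Let's trace through this code step by step.

Initialize: z = 0
Entering loop: for pos in range(6):

After execution: z = 3
3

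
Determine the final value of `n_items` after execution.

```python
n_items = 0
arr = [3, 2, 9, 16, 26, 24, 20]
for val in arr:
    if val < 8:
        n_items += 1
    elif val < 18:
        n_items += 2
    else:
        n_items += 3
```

Let's trace through this code step by step.

Initialize: n_items = 0
Initialize: arr = [3, 2, 9, 16, 26, 24, 20]
Entering loop: for val in arr:

After execution: n_items = 15
15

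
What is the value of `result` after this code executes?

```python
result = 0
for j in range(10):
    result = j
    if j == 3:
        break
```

Let's trace through this code step by step.

Initialize: result = 0
Entering loop: for j in range(10):

After execution: result = 3
3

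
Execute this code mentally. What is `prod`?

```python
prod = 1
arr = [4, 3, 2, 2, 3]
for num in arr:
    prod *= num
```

Let's trace through this code step by step.

Initialize: prod = 1
Initialize: arr = [4, 3, 2, 2, 3]
Entering loop: for num in arr:

After execution: prod = 144
144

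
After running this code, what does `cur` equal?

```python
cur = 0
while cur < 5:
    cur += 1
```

Let's trace through this code step by step.

Initialize: cur = 0
Entering loop: while cur < 5:

After execution: cur = 5
5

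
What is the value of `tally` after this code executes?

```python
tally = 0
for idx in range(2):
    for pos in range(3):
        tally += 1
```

Let's trace through this code step by step.

Initialize: tally = 0
Entering loop: for idx in range(2):

After execution: tally = 6
6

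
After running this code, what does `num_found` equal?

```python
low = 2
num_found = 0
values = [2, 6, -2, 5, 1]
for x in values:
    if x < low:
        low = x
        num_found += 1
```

Let's trace through this code step by step.

Initialize: low = 2
Initialize: num_found = 0
Initialize: values = [2, 6, -2, 5, 1]
Entering loop: for x in values:

After execution: num_found = 1
1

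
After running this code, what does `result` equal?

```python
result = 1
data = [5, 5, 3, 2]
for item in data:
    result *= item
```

Let's trace through this code step by step.

Initialize: result = 1
Initialize: data = [5, 5, 3, 2]
Entering loop: for item in data:

After execution: result = 150
150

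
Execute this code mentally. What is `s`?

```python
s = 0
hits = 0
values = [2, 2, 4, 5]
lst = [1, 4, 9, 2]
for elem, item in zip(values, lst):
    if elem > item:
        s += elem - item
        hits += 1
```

Let's trace through this code step by step.

Initialize: s = 0
Initialize: hits = 0
Initialize: values = [2, 2, 4, 5]
Initialize: lst = [1, 4, 9, 2]
Entering loop: for elem, item in zip(values, lst):

After execution: s = 4
4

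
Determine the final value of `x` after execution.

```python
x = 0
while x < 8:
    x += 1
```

Let's trace through this code step by step.

Initialize: x = 0
Entering loop: while x < 8:

After execution: x = 8
8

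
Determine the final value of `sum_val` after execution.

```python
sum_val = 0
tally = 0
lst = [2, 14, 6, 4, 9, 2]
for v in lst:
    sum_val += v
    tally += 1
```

Let's trace through this code step by step.

Initialize: sum_val = 0
Initialize: tally = 0
Initialize: lst = [2, 14, 6, 4, 9, 2]
Entering loop: for v in lst:

After execution: sum_val = 37
37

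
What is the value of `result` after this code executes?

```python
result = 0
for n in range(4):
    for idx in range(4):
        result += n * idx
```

Let's trace through this code step by step.

Initialize: result = 0
Entering loop: for n in range(4):

After execution: result = 36
36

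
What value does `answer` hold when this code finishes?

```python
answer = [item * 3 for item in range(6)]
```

Let's trace through this code step by step.

Initialize: answer = [item * 3 for item in range(6)]

After execution: answer = [0, 3, 6, 9, 12, 15]
[0, 3, 6, 9, 12, 15]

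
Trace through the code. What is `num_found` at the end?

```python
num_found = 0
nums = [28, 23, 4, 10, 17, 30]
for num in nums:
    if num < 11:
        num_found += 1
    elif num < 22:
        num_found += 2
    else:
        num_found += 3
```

Let's trace through this code step by step.

Initialize: num_found = 0
Initialize: nums = [28, 23, 4, 10, 17, 30]
Entering loop: for num in nums:

After execution: num_found = 13
13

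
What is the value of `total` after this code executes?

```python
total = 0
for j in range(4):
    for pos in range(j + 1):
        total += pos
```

Let's trace through this code step by step.

Initialize: total = 0
Entering loop: for j in range(4):

After execution: total = 10
10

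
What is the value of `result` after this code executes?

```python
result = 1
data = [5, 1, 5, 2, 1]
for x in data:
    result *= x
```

Let's trace through this code step by step.

Initialize: result = 1
Initialize: data = [5, 1, 5, 2, 1]
Entering loop: for x in data:

After execution: result = 50
50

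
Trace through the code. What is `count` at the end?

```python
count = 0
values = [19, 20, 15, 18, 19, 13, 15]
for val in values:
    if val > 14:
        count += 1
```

Let's trace through this code step by step.

Initialize: count = 0
Initialize: values = [19, 20, 15, 18, 19, 13, 15]
Entering loop: for val in values:

After execution: count = 6
6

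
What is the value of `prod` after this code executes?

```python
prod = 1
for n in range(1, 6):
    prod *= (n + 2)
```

Let's trace through this code step by step.

Initialize: prod = 1
Entering loop: for n in range(1, 6):

After execution: prod = 2520
2520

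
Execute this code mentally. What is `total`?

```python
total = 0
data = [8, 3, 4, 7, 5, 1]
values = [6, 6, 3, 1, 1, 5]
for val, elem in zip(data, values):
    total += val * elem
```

Let's trace through this code step by step.

Initialize: total = 0
Initialize: data = [8, 3, 4, 7, 5, 1]
Initialize: values = [6, 6, 3, 1, 1, 5]
Entering loop: for val, elem in zip(data, values):

After execution: total = 95
95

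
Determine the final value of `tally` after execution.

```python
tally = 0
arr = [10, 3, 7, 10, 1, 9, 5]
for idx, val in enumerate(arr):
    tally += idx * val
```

Let's trace through this code step by step.

Initialize: tally = 0
Initialize: arr = [10, 3, 7, 10, 1, 9, 5]
Entering loop: for idx, val in enumerate(arr):

After execution: tally = 126
126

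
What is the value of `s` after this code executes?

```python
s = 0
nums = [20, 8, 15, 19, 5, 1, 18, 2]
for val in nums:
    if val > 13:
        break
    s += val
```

Let's trace through this code step by step.

Initialize: s = 0
Initialize: nums = [20, 8, 15, 19, 5, 1, 18, 2]
Entering loop: for val in nums:

After execution: s = 0
0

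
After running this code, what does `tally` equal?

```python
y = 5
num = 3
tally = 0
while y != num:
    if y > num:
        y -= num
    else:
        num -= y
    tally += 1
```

Let's trace through this code step by step.

Initialize: y = 5
Initialize: num = 3
Initialize: tally = 0
Entering loop: while y != num:

After execution: tally = 3
3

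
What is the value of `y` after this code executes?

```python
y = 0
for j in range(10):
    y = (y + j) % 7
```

Let's trace through this code step by step.

Initialize: y = 0
Entering loop: for j in range(10):

After execution: y = 3
3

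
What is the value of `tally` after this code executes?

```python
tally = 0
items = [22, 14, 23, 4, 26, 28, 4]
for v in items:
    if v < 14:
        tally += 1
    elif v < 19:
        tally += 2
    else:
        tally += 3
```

Let's trace through this code step by step.

Initialize: tally = 0
Initialize: items = [22, 14, 23, 4, 26, 28, 4]
Entering loop: for v in items:

After execution: tally = 16
16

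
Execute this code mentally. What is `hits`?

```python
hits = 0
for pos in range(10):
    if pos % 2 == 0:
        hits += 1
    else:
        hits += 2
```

Let's trace through this code step by step.

Initialize: hits = 0
Entering loop: for pos in range(10):

After execution: hits = 15
15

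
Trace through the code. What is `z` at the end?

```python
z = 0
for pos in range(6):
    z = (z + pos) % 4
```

Let's trace through this code step by step.

Initialize: z = 0
Entering loop: for pos in range(6):

After execution: z = 3
3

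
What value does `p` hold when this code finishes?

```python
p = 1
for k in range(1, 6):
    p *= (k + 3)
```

Let's trace through this code step by step.

Initialize: p = 1
Entering loop: for k in range(1, 6):

After execution: p = 6720
6720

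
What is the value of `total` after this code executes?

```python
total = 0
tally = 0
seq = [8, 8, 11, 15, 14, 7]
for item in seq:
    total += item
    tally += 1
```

Let's trace through this code step by step.

Initialize: total = 0
Initialize: tally = 0
Initialize: seq = [8, 8, 11, 15, 14, 7]
Entering loop: for item in seq:

After execution: total = 63
63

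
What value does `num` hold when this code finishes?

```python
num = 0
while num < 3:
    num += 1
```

Let's trace through this code step by step.

Initialize: num = 0
Entering loop: while num < 3:

After execution: num = 3
3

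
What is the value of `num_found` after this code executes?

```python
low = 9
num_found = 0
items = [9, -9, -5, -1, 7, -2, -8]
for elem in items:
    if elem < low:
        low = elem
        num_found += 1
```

Let's trace through this code step by step.

Initialize: low = 9
Initialize: num_found = 0
Initialize: items = [9, -9, -5, -1, 7, -2, -8]
Entering loop: for elem in items:

After execution: num_found = 1
1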